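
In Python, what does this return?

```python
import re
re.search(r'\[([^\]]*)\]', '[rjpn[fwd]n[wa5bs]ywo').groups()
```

('rjpn[fwd',)

The match spans [0:10] → '[rjpn[fwd]'.
Captured: group 1 = 'rjpn[fwd'.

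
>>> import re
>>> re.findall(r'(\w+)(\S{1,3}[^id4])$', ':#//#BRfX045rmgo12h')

[('BRfX045rmgo1', '2h')]

`findall` packs the 2 group values into a tuple for every match.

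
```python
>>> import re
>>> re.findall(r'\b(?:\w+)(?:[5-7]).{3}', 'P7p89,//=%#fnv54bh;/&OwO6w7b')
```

Pattern: a word boundary (`\b`, zero-width); then one or more of a word character (non-capturing group); then a character in [5-7] (non-capturing group); then exactly 3 of any character.
Walking the string: at [0:5] → 'P7p89'; at [11:18] → 'fnv54bh'; at [21:28] → 'OwO6w7b'.
Since nothing is captured, `findall` lists the 3 matched substrings directly.

['P7p89', 'fnv54bh', 'OwO6w7b']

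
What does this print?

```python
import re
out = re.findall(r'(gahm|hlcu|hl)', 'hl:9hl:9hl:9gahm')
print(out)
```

['hl', 'hl', 'hl', 'gahm']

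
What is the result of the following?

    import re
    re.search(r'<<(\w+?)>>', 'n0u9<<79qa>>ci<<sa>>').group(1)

'79qa'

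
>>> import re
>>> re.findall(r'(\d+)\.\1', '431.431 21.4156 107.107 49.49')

['431', '107', '49']

`\1` has to match the exact text group 1 already captured.
Matches: at [0:7] match '431.431', group 1 = '431'; at [16:23] match '107.107', group 1 = '107'; at [24:29] match '49.49', group 1 = '49'.
`findall` collects group 1 from each match (3 total).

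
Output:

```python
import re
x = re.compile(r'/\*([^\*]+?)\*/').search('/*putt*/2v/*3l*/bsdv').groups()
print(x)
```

('putt',)

`search` walks the string left to right and returns the first match it finds.
The match spans [0:8] → '/*putt*/'.
Captured: group 1 = 'putt'.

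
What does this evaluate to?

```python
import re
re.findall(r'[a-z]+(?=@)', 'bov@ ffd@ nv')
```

['bov', 'ffd']

The lookaround is zero-width — it requires the adjacent text to match without consuming it, so the asserted text isn't part of the match.
Matches: at [0:3] → 'bov'; at [5:8] → 'ffd'.
Since nothing is captured, `findall` lists the 2 matched substrings directly.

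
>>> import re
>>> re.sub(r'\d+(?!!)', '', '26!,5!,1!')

A negative assertion filters positions out without eating any characters.
Every occurrence is swapped for ''.

'6!,5!,1!'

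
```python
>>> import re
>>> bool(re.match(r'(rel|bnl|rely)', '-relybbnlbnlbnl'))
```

False

`re.match` only tries the pattern at the start of the string.
Here the string doesn't start with a match, so the call returns None, and `bool(None)` is False.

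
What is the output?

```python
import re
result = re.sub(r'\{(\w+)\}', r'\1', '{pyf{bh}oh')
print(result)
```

Matches: at [4:8] → '{bh}'.
Each match is replaced using the text its own group 1 captured.

{pyfbhoh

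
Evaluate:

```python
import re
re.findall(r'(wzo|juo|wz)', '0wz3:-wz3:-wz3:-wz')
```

['wz', 'wz', 'wz', 'wz']

Walking the string: at [1:3] match 'wz', group 1 = 'wz'; at [6:8] match 'wz', group 1 = 'wz'; at [11:13] match 'wz', group 1 = 'wz'; at [16:18] match 'wz', group 1 = 'wz'.
With a single group, `findall` returns only what that group captured — 4 items.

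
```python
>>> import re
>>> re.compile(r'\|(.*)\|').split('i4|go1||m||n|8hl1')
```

Matches to split on: at [2:13] → '|go1||m||n|'.
`re.split` interleaves the captured-group text with the surrounding fragments.

['i4', 'go1||m||n', '8hl1']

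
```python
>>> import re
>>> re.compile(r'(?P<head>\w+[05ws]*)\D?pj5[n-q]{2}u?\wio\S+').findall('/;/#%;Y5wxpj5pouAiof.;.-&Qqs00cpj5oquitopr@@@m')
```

This matches one or more of a word character, then zero or more of one of [05ws] (captured as 'head'); then optionally a non-digit, then the literal 'pj5', then exactly 2 of a character in [n-q]; then optionally a literal 'u', then a word character, then the literal 'io'; then one or more of a non-whitespace character.
Matches: at [6:46] match 'Y5wxpj5pouAiof.;.-&Qqs00cpj5oquitopr@@@m', group 1 = 'Y5wx'.
One capturing group, so `findall` returns just the captured substring from the one match — 1 in all.

['Y5wx']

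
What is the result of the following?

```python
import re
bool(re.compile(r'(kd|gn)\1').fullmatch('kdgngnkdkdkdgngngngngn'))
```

False

After group 1 captures some text, `\1` only succeeds where that same text appears again.
For `fullmatch`, every character of the input must be accounted for by the pattern.
Here the string isn't matched end-to-end, so the call returns None, and `bool(None)` is False.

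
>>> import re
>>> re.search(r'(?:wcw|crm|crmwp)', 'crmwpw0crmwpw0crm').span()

Alternation isn't longest-match — the leftmost alternative that fits at this position is chosen.
`search` walks the string left to right and returns the first match it finds.
The match spans [0:3] → 'crm'.

(0, 3)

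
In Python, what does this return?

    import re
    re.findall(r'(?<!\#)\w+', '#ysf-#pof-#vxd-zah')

A negative assertion filters positions out without eating any characters.
Walking the string: at [2:4] → 'sf'; at [7:9] → 'of'; at [12:14] → 'xd'; at [15:18] → 'zah'.
Since nothing is captured, `findall` lists the 4 matched substrings directly.

['sf', 'of', 'xd', 'zah']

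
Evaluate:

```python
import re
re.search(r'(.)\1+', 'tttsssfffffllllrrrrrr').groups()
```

('t',)

After group 1 captures some text, `\1` only succeeds where that same text appears again.
`re.search` tries every starting position until one works.
The match spans [0:3] → 'ttt'.
Captured: group 1 = 't'.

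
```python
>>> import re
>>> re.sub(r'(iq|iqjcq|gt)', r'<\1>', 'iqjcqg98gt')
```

Alternation isn't longest-match — the leftmost alternative that fits at this position is chosen.
Matches: at [0:2] → 'iq'; at [8:10] → 'gt'.
Each match is replaced using the text its own group 1 captured.

'<iq>jcqg98<gt>'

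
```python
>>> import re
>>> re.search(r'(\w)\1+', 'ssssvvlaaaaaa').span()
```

The backreference `\1` re-matches whatever the first group consumed, character for character.
`re.search` tries every starting position until one works.
The match spans [0:4] → 'ssss'.
Captured: group 1 = 's'.

(0, 4)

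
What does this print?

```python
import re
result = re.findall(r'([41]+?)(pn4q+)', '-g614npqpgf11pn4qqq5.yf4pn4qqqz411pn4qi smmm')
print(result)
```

[('11', 'pn4qqq'), ('4', 'pn4qqq'), ('411', 'pn4q')]

Pattern: one or more of one of [41] (lazy) (captured); then the literal 'pn4', then one or more of the literal 'q' (captured).
Walking the string: at [11:19] match '11pn4qqq', groups = ('11', 'pn4qqq'); at [23:30] match '4pn4qqq', groups = ('4', 'pn4qqq'); at [31:38] match '411pn4q', groups = ('411', 'pn4q').
With 2 capturing groups, `findall` returns a 2-tuple per match.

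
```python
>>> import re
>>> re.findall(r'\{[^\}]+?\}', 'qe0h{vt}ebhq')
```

Matches: at [4:8] → '{vt}'.
Since nothing is captured, `findall` lists the 1 matched substring directly.

['{vt}']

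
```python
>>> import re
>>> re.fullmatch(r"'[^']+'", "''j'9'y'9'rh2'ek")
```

None

`re.fullmatch` is like wrapping the pattern in `^…$` (in single-line mode).
Here there's no way to consume every character, so the call returns None.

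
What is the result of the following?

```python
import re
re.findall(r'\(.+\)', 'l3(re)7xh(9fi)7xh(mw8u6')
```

['(re)7xh(9fi)']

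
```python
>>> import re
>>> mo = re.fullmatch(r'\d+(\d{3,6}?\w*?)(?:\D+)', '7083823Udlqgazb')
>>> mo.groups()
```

('823',)

The match spans [0:15] → '7083823Udlqgazb'.
Captured: group 1 = '823'.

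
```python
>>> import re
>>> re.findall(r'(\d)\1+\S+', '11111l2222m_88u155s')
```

After group 1 captures some text, `\1` only succeeds where that same text appears again.
Matches: at [0:19] match '11111l2222m_88u155s', group 1 = '1'.
Because there's exactly one group, `findall` drops the full match and keeps group 1 from the one hit.

['1']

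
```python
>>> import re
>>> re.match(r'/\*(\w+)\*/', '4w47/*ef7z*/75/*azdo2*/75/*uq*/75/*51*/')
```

`re.match` only tries the pattern at the start of the string.
Here the pattern fails at index 0, so the call returns None.

None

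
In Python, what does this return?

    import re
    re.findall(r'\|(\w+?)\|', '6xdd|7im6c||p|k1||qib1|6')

['7im6c', 'p', 'qib1']

Walking the string: at [4:11] match '|7im6c|', group 1 = '7im6c'; at [11:14] match '|p|', group 1 = 'p'; at [17:23] match '|qib1|', group 1 = 'qib1'.
`findall` collects group 1 from each match (3 total).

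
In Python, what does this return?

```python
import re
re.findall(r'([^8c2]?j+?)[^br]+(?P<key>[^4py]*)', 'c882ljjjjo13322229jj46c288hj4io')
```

[('lj', '')]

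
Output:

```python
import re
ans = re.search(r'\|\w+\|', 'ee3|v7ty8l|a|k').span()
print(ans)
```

(3, 11)

`re.search` scans for the first position where the pattern succeeds.
The match spans [3:11] → '|v7ty8l|'.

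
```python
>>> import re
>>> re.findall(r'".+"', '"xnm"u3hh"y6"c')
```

Matches: at [0:13] → '"xnm"u3hh"y6"'.
With no groups in the pattern, `findall` gives back each whole match — 1 here.

['"xnm"u3hh"y6"']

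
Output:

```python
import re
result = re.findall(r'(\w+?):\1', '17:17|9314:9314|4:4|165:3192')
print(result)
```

`\1` has to match the exact text group 1 already captured.
Matches: at [0:5] match '17:17', group 1 = '17'; at [6:15] match '9314:9314', group 1 = '9314'; at [16:19] match '4:4', group 1 = '4'.
Because there's exactly one group, `findall` drops the full match and keeps group 1 from each hit.

['17', '9314', '4']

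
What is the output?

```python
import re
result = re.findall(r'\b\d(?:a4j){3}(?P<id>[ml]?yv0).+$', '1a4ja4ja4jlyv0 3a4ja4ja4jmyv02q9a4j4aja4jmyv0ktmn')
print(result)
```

Pattern: a word boundary (`\b`, zero-width); then a digit, then the literal 'a4j' repeated 3 times; then optionally one of [ml], then the literal 'yv0' (captured as 'id'); then one or more of any character; then anchored at the end.
Scanning left to right: at [0:49] match '1a4ja4ja4jlyv0 3a4ja4ja4jmyv02q9a4j4aja4jmyv0ktmn', group 1 = 'lyv0'.
`findall` collects group 1 from the one match (1 total).

['lyv0']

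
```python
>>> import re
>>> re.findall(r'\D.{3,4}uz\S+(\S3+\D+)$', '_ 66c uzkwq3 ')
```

Pattern: a non-digit; then 3 to 4 of any character, then the literal 'uz', then one or more of a non-whitespace character; then a non-whitespace character, then one or more of a literal '3', then one or more of a non-digit (captured); then anchored at the end.
Scanning left to right: at [1:13] match ' 66c uzkwq3 ', group 1 = 'q3 '.
Because there's exactly one group, `findall` drops the full match and keeps group 1 from the one hit.

['q3 ']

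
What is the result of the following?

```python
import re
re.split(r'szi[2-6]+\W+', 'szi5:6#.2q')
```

['', '6#.2q']

The pattern matches the literal 'szi', then one or more of a character in [2-6]; then one or more of a non-word character.
Matches to split on: at [0:5] → 'szi5:'.
The string is cut at each match, leaving 2 pieces.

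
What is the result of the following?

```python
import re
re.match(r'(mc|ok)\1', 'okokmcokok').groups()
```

`\1` has to match the exact text group 1 already captured.
With `match`, the pattern is implicitly anchored at the beginning.
The match spans [0:4] → 'okok'.
Captured: group 1 = 'ok'.

('ok',)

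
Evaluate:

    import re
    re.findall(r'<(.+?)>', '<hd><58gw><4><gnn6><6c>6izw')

Matches: at [0:4] match '<hd>', group 1 = 'hd'; at [4:10] match '<58gw>', group 1 = '58gw'; at [10:13] match '<4>', group 1 = '4'; at [13:19] match '<gnn6>', group 1 = 'gnn6'; at [19:23] match '<6c>', group 1 = '6c'.
Because there's exactly one group, `findall` drops the full match and keeps group 1 from each hit.

['hd', '58gw', '4', 'gnn6', '6c']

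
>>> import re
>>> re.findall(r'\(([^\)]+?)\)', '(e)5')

['e']

Scanning left to right: at [0:3] match '(e)', group 1 = 'e'.
One capturing group, so `findall` returns just the captured substring from the one match — 1 in all.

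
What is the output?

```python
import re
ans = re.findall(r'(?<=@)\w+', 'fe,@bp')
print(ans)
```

The lookaround is zero-width — it requires the adjacent text to match without consuming it, so the asserted text isn't part of the match.
Scanning left to right: at [4:6] → 'bp'.
No capturing groups, so `findall` returns the 1 full match string.

['bp']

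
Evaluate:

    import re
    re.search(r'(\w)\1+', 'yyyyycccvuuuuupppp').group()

'yyyyy'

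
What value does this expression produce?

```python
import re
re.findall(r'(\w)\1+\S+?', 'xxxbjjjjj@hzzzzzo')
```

['x', 'j', 'z']

`\1` has to match the exact text group 1 already captured.
Scanning left to right: at [0:4] match 'xxxb', group 1 = 'x'; at [4:10] match 'jjjjj@', group 1 = 'j'; at [11:17] match 'zzzzzo', group 1 = 'z'.
`findall` collects group 1 from each match (3 total).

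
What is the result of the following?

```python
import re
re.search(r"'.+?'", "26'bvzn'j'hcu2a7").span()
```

The match spans [2:8] → "'bvzn'".

(2, 8)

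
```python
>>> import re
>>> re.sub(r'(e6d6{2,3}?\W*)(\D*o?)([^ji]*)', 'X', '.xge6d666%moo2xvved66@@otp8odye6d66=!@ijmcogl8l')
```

Pattern: the literal 'e6d', then 2 to 3 of a literal '6' (lazy), then zero or more of a non-word character (captured); then zero or more of a non-digit, then optionally the literal 'o' (captured); then zero or more of any character except [ji] (captured).
Matches: at [3:38] → 'e6d666%moo2xvved66@@otp8odye6d66=!@'.
`sub` substitutes 'X' at each match site.

'.xgXijmcogl8l'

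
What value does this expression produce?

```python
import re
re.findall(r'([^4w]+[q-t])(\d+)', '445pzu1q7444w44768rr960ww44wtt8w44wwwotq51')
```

This matches one or more of any character except [4w], then a character in [q-t] (captured); then one or more of a digit (captured).
Walking the string: at [2:12] match '5pzu1q7444', groups = ('5pzu1q', '7444'); at [15:23] match '768rr960', groups = ('768rr', '960'); at [28:31] match 'tt8', groups = ('tt', '8'); at [37:42] match 'otq51', groups = ('otq', '51').
Multiple groups make `findall` return tuples — one 2-tuple for each match.

[('5pzu1q', '7444'), ('768rr', '960'), ('tt', '8'), ('otq', '51')]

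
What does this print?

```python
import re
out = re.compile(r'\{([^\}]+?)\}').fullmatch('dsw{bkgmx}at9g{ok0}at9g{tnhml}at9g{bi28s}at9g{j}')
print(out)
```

`re.fullmatch` requires the pattern to consume the entire string.
Here the pattern can't cover the whole string, so the call returns None.

None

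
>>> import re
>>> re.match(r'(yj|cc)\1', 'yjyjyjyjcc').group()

'yjyj'

`\1` is not a pattern — it's the concrete string captured by group 1, re-applied verbatim.
`re.match` only tries the pattern at the start of the string.
The match spans [0:4] → 'yjyj'.
Captured: group 1 = 'yj'.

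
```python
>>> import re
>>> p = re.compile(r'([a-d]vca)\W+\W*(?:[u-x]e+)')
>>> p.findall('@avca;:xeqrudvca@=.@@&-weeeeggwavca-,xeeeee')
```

['avca', 'dvca', 'avca']

Pattern: a character in [a-d], then the literal 'vca' (captured); then one or more of a non-word character, then zero or more of a non-word character; then a character in [u-x], then one or more of a literal 'e' (non-capturing group).
Matches: at [1:9] match 'avca;:xe', group 1 = 'avca'; at [12:28] match 'dvca@=.@@&-weeee', group 1 = 'dvca'; at [31:43] match 'avca-,xeeeee', group 1 = 'avca'.
Because there's exactly one group, `findall` drops the full match and keeps group 1 from each hit.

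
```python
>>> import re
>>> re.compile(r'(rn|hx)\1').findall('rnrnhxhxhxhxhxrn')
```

`\1` is not a pattern — it's the concrete string captured by group 1, re-applied verbatim.
Matches: at [0:4] match 'rnrn', group 1 = 'rn'; at [4:8] match 'hxhx', group 1 = 'hx'; at [8:12] match 'hxhx', group 1 = 'hx'.
One capturing group, so `findall` returns just the captured substring from each match — 3 in all.

['rn', 'hx', 'hx']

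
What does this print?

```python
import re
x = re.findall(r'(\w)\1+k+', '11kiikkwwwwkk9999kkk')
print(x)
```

['1', 'i', 'w', '9']

A backreference is literal: `\1` must see the identical characters the first group matched.
Because there's exactly one group, `findall` drops the full match and keeps group 1 from each hit.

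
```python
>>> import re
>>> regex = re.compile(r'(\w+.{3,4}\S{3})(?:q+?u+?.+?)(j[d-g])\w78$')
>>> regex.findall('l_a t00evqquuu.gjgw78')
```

The pattern matches one or more of a word character, then 3 to 4 of any character, then exactly 3 of a non-whitespace character (captured); then one or more of the literal 'q' (lazy), then one or more of a literal 'u' (lazy), then one or more of any character (lazy) (non-capturing group); then a literal 'j', then a character in [d-g] (captured); then a word character, then the literal '78'; then anchored at the end.
Matches: at [0:21] match 'l_a t00evqquuu.gjgw78', groups = ('l_a t00evq', 'jg').
2 groups means the one result is a tuple of 2 captured strings — 1 here.

[('l_a t00evq', 'jg')]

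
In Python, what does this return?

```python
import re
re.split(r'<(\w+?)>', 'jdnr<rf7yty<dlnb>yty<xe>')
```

Because the pattern has a capturing group, `split` also inserts each captured text between the pieces.

['jdnr<rf7yty', 'dlnb', 'yty', 'xe', '']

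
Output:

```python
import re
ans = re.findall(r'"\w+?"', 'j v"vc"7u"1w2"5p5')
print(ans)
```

Matches: at [3:7] → '"vc"'; at [9:14] → '"1w2"'.
No capturing groups, so `findall` returns the 2 full match strings.

['"vc"', '"1w2"']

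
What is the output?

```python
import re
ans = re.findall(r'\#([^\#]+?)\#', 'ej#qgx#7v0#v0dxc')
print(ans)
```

['qgx']

`findall` collects group 1 from the one match (1 total).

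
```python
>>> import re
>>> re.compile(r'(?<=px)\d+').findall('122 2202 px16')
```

['16']

Because the assertion is zero-width, the text it checks is not consumed and won't appear in the result.
Walking the string: at [11:13] → '16'.
With no groups in the pattern, `findall` gives back each whole match — 1 here.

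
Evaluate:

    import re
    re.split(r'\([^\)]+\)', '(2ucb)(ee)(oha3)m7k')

Splitting on the pattern gives 4 pieces.

['', '', '', 'm7k']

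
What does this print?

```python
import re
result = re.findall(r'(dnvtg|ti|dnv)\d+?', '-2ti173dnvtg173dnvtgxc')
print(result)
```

Scanning left to right: at [2:5] match 'ti1', group 1 = 'ti'; at [7:13] match 'dnvtg1', group 1 = 'dnvtg'.
`findall` collects group 1 from each match (2 total).

['ti', 'dnvtg']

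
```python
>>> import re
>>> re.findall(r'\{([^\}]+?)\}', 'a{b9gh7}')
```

Walking the string: at [1:8] match '{b9gh7}', group 1 = 'b9gh7'.
`findall` collects group 1 from the one match (1 total).

['b9gh7']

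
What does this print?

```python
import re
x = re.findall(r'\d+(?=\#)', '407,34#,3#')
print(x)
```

['34', '3']

The positive lookaround only admits positions where the adjacent text matches; those characters stay outside the span.
`findall` yields the raw match text (2 of them) because the pattern has no groups.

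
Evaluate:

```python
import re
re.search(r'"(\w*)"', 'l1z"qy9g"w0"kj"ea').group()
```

'"qy9g"'

Unlike `match`, `search` isn't anchored — it looks for the pattern anywhere in the string.
The match spans [3:9] → '"qy9g"'.
Captured: group 1 = 'qy9g'.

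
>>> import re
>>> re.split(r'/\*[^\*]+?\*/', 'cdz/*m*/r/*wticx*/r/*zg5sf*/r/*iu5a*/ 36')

Matches to split on: at [3:8] → '/*m*/'; at [9:18] → '/*wticx*/'; at [19:28] → '/*zg5sf*/'; at [29:37] → '/*iu5a*/'.
`split` removes every match and returns the 5 fragments in between.

['cdz', 'r', 'r', 'r', ' 36']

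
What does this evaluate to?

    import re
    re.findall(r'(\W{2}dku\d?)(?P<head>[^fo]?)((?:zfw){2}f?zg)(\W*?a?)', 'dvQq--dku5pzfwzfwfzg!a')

[('--dku5', 'p', 'zfwzfwfzg', '')]

This matches exactly 2 of a non-word character, then the literal 'dku', then optionally a digit (captured); then optionally any character except [fo] (captured as 'head'); then the literal 'zfw' repeated 2 times, then optionally the literal 'f', then the literal 'zg' (captured); then zero or more of a non-word character (lazy), then optionally a literal 'a' (captured).
A non-greedy quantifier consumes as few characters as it can — just enough that the remainder of the pattern still matches from where it stops; whatever follows it matches normally.
Matches: at [4:20] match '--dku5pzfwzfwfzg', groups = ('--dku5', 'p', 'zfwzfwfzg', '').
With 4 capturing groups, `findall` returns a 4-tuple per match.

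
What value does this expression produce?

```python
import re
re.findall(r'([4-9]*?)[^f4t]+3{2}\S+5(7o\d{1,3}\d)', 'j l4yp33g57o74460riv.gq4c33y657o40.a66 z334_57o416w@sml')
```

Pattern: zero or more of a character in [4-9] (lazy) (captured); then one or more of any character except [f4t], then exactly 2 of a literal '3'; then one or more of a non-whitespace character, then a literal '5'; then the literal '7o', then 1 to 3 of a digit, then a digit (captured).
Matches: at [3:34] match '4yp33g57o74460riv.gq4c33y657o40', groups = ('4', '7o40'); at [34:50] match '.a66 z334_57o416', groups = ('', '7o416').
`findall` packs the 2 group values into a tuple for every match.

[('4', '7o40'), ('', '7o416')]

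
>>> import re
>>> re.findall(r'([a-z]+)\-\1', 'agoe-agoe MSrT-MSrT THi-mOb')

['agoe']

`\1` is not a pattern — it's the concrete string captured by group 1, re-applied verbatim.
Matches: at [0:9] match 'agoe-agoe', group 1 = 'agoe'.
`findall` collects group 1 from the one match (1 total).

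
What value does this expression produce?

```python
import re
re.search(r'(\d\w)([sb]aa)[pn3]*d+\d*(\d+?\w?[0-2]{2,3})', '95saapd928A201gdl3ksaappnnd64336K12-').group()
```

Pattern: a digit, then a word character (captured); then one of [sb], then the literal 'aa' (captured); then zero or more of one of [pn3], then one or more of a literal 'd'; then zero or more of a digit; then one or more of a digit (lazy), then optionally a word character, then 2 to 3 of a character in [0-2] (captured).
`search` walks the string left to right and returns the first match it finds.
The match spans [0:14] → '95saapd928A201'.
Captured: group 1 = '95', group 2 = 'saa', group 3 = '8A201'.

'95saapd928A201'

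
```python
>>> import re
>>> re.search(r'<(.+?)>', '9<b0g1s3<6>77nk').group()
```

'<b0g1s3<6>'

Unlike `match`, `search` isn't anchored — it looks for the pattern anywhere in the string.
The match spans [1:11] → '<b0g1s3<6>'.
Captured: group 1 = 'b0g1s3<6'.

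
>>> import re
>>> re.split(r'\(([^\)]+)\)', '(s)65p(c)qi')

['', 's', '65p', 'c', 'qi']

Matches to split on: at [0:3] → '(s)'; at [6:9] → '(c)'.
Because the pattern has a capturing group, `split` also inserts each captured text between the pieces.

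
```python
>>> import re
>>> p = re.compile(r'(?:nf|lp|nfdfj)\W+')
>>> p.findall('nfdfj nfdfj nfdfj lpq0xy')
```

['nfdfj ', 'nfdfj ', 'nfdfj ']

Walking the string: at [0:6] → 'nfdfj '; at [6:12] → 'nfdfj '; at [12:18] → 'nfdfj '.
Since nothing is captured, `findall` lists the 3 matched substrings directly.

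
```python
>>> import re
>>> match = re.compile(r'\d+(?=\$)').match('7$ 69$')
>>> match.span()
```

(0, 1)

Because the assertion is zero-width, the text it checks is not consumed and won't appear in the result.
`re.match` only tries the pattern at the start of the string.
The match spans [0:1] → '7'.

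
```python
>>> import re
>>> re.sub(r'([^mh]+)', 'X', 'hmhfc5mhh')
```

'hmhXmhh'

Each match is replaced by 'X'.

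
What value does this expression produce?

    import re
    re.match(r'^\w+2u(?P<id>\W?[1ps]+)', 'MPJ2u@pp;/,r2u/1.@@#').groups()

('@pp',)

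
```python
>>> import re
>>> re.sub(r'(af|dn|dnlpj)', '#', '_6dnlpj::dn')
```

The regex engine tests alternatives in the order written; an earlier branch that matches wins even if a later one would match more.
Matches: at [2:4] → 'dn'; at [9:11] → 'dn'.
`sub` substitutes '#' at each match site.

'_6#lpj::#'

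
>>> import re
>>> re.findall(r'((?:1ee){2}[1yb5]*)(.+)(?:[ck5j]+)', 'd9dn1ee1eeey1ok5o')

[('1ee1ee', 'ey1ok')]

This matches the literal '1ee' repeated 2 times, then zero or more of one of [1yb5] (captured); then one or more of any character (captured); then one or more of one of [ck5j] (non-capturing group).
Scanning left to right: at [4:16] match '1ee1eeey1ok5', groups = ('1ee1ee', 'ey1ok').
`findall` packs the 2 group values into a tuple for every match.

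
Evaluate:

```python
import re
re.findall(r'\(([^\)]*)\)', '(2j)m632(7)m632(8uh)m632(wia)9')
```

['2j', '7', '8uh', 'wia']

Scanning left to right: at [0:4] match '(2j)', group 1 = '2j'; at [8:11] match '(7)', group 1 = '7'; at [15:20] match '(8uh)', group 1 = '8uh'; at [24:29] match '(wia)', group 1 = 'wia'.
One capturing group, so `findall` returns just the captured substring from each match — 4 in all.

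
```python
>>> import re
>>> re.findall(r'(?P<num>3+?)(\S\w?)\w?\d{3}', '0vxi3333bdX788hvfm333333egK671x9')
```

[('3333', 'bd'), ('3', '33')]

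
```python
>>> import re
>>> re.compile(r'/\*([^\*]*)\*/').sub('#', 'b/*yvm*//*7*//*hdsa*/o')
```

'b###o'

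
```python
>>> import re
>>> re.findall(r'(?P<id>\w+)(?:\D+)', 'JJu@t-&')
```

['JJu']

This matches one or more of a word character (captured as 'id'); then one or more of a non-digit (non-capturing group).
Walking the string: at [0:7] match 'JJu@t-&', group 1 = 'JJu'.
Because there's exactly one group, `findall` drops the full match and keeps group 1 from the one hit.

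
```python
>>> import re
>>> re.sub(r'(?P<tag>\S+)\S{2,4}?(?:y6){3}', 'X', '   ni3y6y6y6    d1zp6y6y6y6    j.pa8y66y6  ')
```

'   X    X    j.pa8y66y6  '

The pattern matches one or more of a non-whitespace character (captured as 'tag'); then 2 to 4 of a non-whitespace character (lazy), then the literal 'y6' repeated 3 times.
Matches: at [3:12] → 'ni3y6y6y6'; at [16:27] → 'd1zp6y6y6y6'.
Every occurrence is swapped for 'X'.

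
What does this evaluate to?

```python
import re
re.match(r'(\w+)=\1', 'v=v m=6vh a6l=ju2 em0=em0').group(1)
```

'v'

`\1` has to match the exact text group 1 already captured.
With `match`, the pattern is implicitly anchored at the beginning.
The match spans [0:3] → 'v=v'.
Captured: group 1 = 'v'.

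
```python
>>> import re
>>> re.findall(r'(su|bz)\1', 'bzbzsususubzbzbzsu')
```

A backreference is literal: `\1` must see the identical characters the first group matched.
Because there's exactly one group, `findall` drops the full match and keeps group 1 from each hit.

['bz', 'su', 'bz']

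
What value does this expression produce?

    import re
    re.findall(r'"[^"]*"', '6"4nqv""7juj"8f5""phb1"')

['"4nqv"', '"7juj"', '""']

Scanning left to right: at [1:7] → '"4nqv"'; at [7:13] → '"7juj"'; at [16:18] → '""'.
With no groups in the pattern, `findall` gives back each whole match — 3 here.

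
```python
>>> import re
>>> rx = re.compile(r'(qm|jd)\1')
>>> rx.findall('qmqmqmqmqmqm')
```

The backreference `\1` re-matches whatever the first group consumed, character for character.
`findall` collects group 1 from each match (3 total).

['qm', 'qm', 'qm']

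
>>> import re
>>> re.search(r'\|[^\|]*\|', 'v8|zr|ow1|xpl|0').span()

Unlike `match`, `search` isn't anchored — it looks for the pattern anywhere in the string.
The match spans [2:6] → '|zr|'.

(2, 6)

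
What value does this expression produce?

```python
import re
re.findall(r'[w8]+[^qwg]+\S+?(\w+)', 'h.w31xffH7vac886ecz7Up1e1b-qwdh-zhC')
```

With the lazy modifier that quantifier settles for the fewest repetitions that let the rest of the pattern succeed (the atoms after it are unaffected and can still be greedy).
Because there's exactly one group, `findall` drops the full match and keeps group 1 from the one hit.

['wdh']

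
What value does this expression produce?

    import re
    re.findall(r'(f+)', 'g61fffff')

The pattern matches one or more of a literal 'f' (captured).
Walking the string: at [3:8] match 'fffff', group 1 = 'fffff'.
Because there's exactly one group, `findall` drops the full match and keeps group 1 from the one hit.

['fffff']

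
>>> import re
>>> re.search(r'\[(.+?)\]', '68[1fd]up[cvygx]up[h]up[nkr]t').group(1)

`re.search` scans for the first position where the pattern succeeds.
The match spans [2:7] → '[1fd]'.
Captured: group 1 = '1fd'.

'1fd'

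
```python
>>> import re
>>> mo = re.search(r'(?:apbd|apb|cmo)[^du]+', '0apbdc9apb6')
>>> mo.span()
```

(1, 11)

The match spans [1:11] → 'apbdc9apb6'.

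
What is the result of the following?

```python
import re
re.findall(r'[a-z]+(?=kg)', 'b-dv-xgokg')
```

The `(?=…)`/`(?<=…)` assertion just peeks at neighbouring text; it doesn't advance the match position.
`findall` yields the raw match text (1 of them) because the pattern has no groups.

['xgo']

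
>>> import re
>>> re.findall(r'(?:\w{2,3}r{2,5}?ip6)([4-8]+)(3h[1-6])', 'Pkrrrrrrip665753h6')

This matches 2 to 3 of a word character, then 2 to 5 of a literal 'r' (lazy), then the literal 'ip6' (non-capturing group); then one or more of a character in [4-8] (captured); then the literal '3h', then a character in [1-6] (captured).
Matches: at [0:18] match 'Pkrrrrrrip665753h6', groups = ('6575', '3h6').
With 2 capturing groups, `findall` returns a 2-tuple per match.

[('6575', '3h6')]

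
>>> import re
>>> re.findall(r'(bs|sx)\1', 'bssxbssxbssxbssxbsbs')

['bs']

`\1` has to match the exact text group 1 already captured.
Because there's exactly one group, `findall` drops the full match and keeps group 1 from the one hit.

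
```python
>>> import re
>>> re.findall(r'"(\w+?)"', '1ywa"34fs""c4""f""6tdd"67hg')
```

['34fs', 'c4', 'f', '6tdd']

Walking the string: at [4:10] match '"34fs"', group 1 = '34fs'; at [10:14] match '"c4"', group 1 = 'c4'; at [14:17] match '"f"', group 1 = 'f'; at [17:23] match '"6tdd"', group 1 = '6tdd'.
With a single group, `findall` returns only what that group captured — 4 items.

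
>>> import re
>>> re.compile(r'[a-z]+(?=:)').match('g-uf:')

None

The positive lookaround only admits positions where the adjacent text matches; those characters stay outside the span.
With `match`, the pattern is implicitly anchored at the beginning.
Here the string doesn't start with a match, so the call returns None.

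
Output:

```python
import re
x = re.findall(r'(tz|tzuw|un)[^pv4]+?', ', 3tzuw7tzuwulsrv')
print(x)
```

['tz', 'tz']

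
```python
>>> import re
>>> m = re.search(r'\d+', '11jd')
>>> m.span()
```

The match spans [0:2] → '11'.

(0, 2)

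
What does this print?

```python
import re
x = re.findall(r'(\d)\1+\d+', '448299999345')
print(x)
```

['4']

The backreference `\1` re-matches whatever the first group consumed, character for character.
Matches: at [0:12] match '448299999345', group 1 = '4'.
`findall` collects group 1 from the one match (1 total).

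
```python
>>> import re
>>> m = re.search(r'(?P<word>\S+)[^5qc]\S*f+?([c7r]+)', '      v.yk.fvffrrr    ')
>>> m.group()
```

The pattern matches one or more of a non-whitespace character (captured as 'word'); then any character except [5qc], then zero or more of a non-whitespace character, then one or more of a literal 'f' (lazy); then one or more of one of [c7r] (captured).
Unlike `match`, `search` isn't anchored — it looks for the pattern anywhere in the string.
The match spans [6:18] → 'v.yk.fvffrrr'.
Captured: group 1 = 'v.yk.fv', group 2 = 'rrr'.

'v.yk.fvffrrr'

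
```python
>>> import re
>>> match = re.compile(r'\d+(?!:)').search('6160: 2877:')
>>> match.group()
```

The negative lookahead/lookbehind blocks any match where the forbidden context is present.
`re.search` scans for the first position where the pattern succeeds.
The match spans [0:3] → '616'.

'616'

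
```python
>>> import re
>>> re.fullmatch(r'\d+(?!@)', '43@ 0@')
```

`re.fullmatch` requires the pattern to consume the entire string.
Here the pattern can't cover the whole string, so the call returns None.

None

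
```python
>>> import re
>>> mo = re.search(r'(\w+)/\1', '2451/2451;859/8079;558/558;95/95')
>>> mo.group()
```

'2451/2451'

`\1` is not a pattern — it's the concrete string captured by group 1, re-applied verbatim.
`re.search` scans for the first position where the pattern succeeds.
The match spans [0:9] → '2451/2451'.
Captured: group 1 = '2451'.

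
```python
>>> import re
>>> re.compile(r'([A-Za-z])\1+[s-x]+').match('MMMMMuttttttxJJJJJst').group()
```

'MMMMMuttttttx'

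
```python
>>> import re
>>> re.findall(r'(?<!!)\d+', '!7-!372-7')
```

`(?!…)`/`(?<!…)` only lets a position through if the neighbouring text does NOT match; no characters are consumed.
With no groups in the pattern, `findall` gives back each whole match — 2 here.

['72', '7']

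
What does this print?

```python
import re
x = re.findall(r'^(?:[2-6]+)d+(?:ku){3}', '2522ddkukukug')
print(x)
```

['2522ddkukuku']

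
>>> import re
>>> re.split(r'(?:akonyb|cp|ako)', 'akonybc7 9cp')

['', 'c7 9', '']

`|` is ordered: at each position the engine commits to the first alternative that works.
Matches to split on: at [0:6] → 'akonyb'; at [10:12] → 'cp'.
Each match becomes a cut point; 3 segments remain.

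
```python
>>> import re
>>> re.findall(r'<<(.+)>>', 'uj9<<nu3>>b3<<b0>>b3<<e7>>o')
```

['nu3>>b3<<b0>>b3<<e7']

Matches: at [3:26] match '<<nu3>>b3<<b0>>b3<<e7>>', group 1 = 'nu3>>b3<<b0>>b3<<e7'.
One capturing group, so `findall` returns just the captured substring from the one match — 1 in all.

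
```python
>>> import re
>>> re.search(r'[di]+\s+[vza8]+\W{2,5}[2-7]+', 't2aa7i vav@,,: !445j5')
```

None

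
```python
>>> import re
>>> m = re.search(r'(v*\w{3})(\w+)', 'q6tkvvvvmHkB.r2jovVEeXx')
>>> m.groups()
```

('q6t', 'kvvvvmHkB')

The match spans [0:12] → 'q6tkvvvvmHkB'.
Captured: group 1 = 'q6t', group 2 = 'kvvvvmHkB'.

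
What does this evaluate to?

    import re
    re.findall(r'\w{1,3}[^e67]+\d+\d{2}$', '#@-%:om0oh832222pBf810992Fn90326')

['om0oh832222pBf810992Fn90326']

The pattern matches 1 to 3 of a word character; then one or more of any character except [e67], then one or more of a digit, then exactly 2 of a digit; then anchored at the end.
`findall` yields the raw match text (1 of them) because the pattern has no groups.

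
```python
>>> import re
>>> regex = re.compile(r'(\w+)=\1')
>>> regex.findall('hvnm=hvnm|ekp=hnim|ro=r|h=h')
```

['hvnm', 'h']

A backreference is literal: `\1` must see the identical characters the first group matched.
Because there's exactly one group, `findall` drops the full match and keeps group 1 from each hit.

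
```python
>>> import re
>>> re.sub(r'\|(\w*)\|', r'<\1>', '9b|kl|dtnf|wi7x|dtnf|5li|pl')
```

Each match is replaced using the text its own group 1 captured.

'9b<kl>dtnf<wi7x>dtnf<5li>pl'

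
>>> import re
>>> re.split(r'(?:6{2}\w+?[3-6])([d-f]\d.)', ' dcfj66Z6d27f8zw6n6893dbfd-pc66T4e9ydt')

[' dcfj', 'd27', 'f8zw6n6893dbfd-pc', 'e9y', 'dt']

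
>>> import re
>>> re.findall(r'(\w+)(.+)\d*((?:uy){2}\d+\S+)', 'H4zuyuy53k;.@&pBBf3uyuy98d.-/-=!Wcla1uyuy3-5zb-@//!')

[('H4zuyuy53k', ';.@&pBBf3uyuy98d.-/-=!Wcla1', 'uyuy3-5zb-@//!')]

This matches one or more of a word character (captured); then one or more of any character (captured); then zero or more of a digit; then the literal 'uy' repeated 2 times, then one or more of a digit, then one or more of a non-whitespace character (captured).
Scanning left to right: at [0:51] match 'H4zuyuy53k;.@&pBBf3uyuy98d.-/-=!Wcla1uyuy3-5zb-@//!', groups = ('H4zuyuy53k', ';.@&pBBf3uyuy98d.-/-=!Wcla1', 'uyuy3-5zb-@//!').
With 3 capturing groups, `findall` returns a 3-tuple per match.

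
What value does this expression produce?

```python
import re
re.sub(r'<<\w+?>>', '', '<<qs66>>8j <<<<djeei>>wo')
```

Matches: at [0:8] → '<<qs66>>'; at [13:22] → '<<djeei>>'.
Every occurrence is swapped for ''.

'8j <<wo'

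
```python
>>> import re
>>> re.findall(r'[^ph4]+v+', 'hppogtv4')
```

['ogtv']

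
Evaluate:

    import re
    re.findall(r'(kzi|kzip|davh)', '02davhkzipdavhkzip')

['davh', 'kzi', 'davh', 'kzi']

Branches in `(...|...)` are attempted left-to-right; the first branch that allows the whole pattern to succeed is taken.
Matches: at [2:6] match 'davh', group 1 = 'davh'; at [6:9] match 'kzi', group 1 = 'kzi'; at [10:14] match 'davh', group 1 = 'davh'; at [14:17] match 'kzi', group 1 = 'kzi'.
With a single group, `findall` returns only what that group captured — 4 items.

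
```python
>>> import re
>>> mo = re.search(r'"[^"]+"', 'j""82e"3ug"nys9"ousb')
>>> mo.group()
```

'"82e"'

Unlike `match`, `search` isn't anchored — it looks for the pattern anywhere in the string.
The match spans [2:7] → '"82e"'.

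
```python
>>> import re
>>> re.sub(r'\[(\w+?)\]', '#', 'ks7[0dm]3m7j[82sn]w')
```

'ks7#3m7j#w'

Every occurrence is swapped for '#'.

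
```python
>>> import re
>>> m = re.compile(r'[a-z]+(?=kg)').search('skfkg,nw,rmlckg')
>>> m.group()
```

'skf'

The `(?=…)`/`(?<=…)` assertion just peeks at neighbouring text; it doesn't advance the match position.
The match spans [0:3] → 'skf'.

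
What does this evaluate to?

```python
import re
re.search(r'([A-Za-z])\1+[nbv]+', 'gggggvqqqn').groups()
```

('g',)

The match spans [0:6] → 'gggggv'.
Captured: group 1 = 'g'.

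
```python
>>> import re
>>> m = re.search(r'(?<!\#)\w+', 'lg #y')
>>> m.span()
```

`(?!…)`/`(?<!…)` only lets a position through if the neighbouring text does NOT match; no characters are consumed.
The match spans [0:2] → 'lg'.

(0, 2)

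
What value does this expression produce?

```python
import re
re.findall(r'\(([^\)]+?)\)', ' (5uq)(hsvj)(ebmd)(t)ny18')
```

['5uq', 'hsvj', 'ebmd', 't']

With a single group, `findall` returns only what that group captured — 4 items.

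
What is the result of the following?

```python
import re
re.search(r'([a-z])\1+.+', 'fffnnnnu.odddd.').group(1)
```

The backreference `\1` re-matches whatever the first group consumed, character for character.
`re.search` scans for the first position where the pattern succeeds.
The match spans [0:15] → 'fffnnnnu.odddd.'.
Captured: group 1 = 'f'.

'f'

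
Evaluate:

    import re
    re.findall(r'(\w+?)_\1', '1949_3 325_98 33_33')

['33']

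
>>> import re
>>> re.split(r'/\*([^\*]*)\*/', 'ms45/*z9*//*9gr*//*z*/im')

['ms45', 'z9', '', '9gr', '', 'z', 'im']

Matches to split on: at [4:10] → '/*z9*/'; at [10:17] → '/*9gr*/'; at [17:22] → '/*z*/'.
The group in the pattern means `split` returns the separators' captures alongside the pieces.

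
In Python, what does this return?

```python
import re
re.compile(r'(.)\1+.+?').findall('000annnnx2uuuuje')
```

['0', 'n', 'u']

`\1` is not a pattern — it's the concrete string captured by group 1, re-applied verbatim.
With a single group, `findall` returns only what that group captured — 3 items.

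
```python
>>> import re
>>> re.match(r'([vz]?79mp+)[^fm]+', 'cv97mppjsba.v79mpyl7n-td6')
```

This matches optionally one of [vz], then the literal '79m', then one or more of the literal 'p' (captured); then one or more of any character except [fm].
`re.match` only tries the pattern at the start of the string.
Here the pattern fails at index 0, so the call returns None.

None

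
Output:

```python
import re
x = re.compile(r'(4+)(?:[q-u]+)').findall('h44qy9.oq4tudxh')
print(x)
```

['44', '4']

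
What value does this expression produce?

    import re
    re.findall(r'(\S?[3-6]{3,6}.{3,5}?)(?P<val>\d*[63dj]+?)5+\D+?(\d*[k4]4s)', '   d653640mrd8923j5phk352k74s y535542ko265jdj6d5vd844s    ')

[('y535542ko', '265jdj6d', '844s')]

A non-greedy quantifier consumes as few characters as it can — just enough that the remainder of the pattern still matches from where it stops; whatever follows it matches normally.
3 groups means the one result is a tuple of 3 captured strings — 1 here.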